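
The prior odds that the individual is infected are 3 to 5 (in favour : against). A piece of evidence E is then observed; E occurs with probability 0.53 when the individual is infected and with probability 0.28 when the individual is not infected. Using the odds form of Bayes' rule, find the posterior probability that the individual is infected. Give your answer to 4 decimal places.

Prior odds = 3/5 = 0.60000.
Likelihood ratio for E = 0.53/0.28 = 1.8929.
Posterior odds = prior odds × LR = 1.1357.
Posterior probability = odds/(1+odds) = 1.1357/2.1357 = 0.5318.

Posterior probability ≈ 0.5318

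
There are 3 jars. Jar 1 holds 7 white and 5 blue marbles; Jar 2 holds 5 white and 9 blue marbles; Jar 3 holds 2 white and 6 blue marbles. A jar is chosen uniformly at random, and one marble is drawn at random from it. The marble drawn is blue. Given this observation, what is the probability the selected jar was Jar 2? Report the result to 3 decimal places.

P(blue|Jar 1) = 0.4167; P(blue|Jar 2) = 0.6429; P(blue|Jar 3) = 0.75.
Prior × likelihood for each source: 0.333333·0.4167=0.1389, 0.333333·0.6429=0.2143, 0.333333·0.75=0.2500. Summing gives P(blue) = 0.60317.
P(Jar 2 | blue) = 0.2143 / 0.60317 = 0.355.

Posterior probability ≈ 0.355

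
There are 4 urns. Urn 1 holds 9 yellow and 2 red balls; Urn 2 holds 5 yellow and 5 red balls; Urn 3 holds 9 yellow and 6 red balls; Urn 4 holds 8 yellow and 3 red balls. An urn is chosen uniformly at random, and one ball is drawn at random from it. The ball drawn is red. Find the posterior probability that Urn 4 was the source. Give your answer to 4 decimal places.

P(red|Urn 1) = 0.1818; P(red|Urn 2) = 0.5; P(red|Urn 3) = 0.4; P(red|Urn 4) = 0.2727.
Prior × likelihood for each source: 0.25·0.1818=0.04545, 0.25·0.5=0.1250, 0.25·0.4=0.1000, 0.25·0.2727=0.06818. Summing gives P(red) = 0.33864.
P(Urn 4 | red) = 0.06818 / 0.33864 = 0.2013.

Posterior probability ≈ 0.2013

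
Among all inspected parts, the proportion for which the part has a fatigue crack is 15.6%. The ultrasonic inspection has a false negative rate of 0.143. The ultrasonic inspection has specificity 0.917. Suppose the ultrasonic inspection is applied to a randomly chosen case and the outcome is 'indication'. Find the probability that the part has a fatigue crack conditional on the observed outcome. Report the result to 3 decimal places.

Let H be the event that the part has a fatigue crack. P(H) = 0.156, so P(¬H) = 0.844. With E the 'indication' result, P(E|H) = 0.857 and P(E|¬H) = 0.083.
P(E) = 0.857·0.156 + 0.083·0.844 = 0.13369 + 0.070052 = 0.20374.
By Bayes' theorem, P(H|E) = 0.13369 / 0.20374 = 0.656.

P(H | E) ≈ 0.656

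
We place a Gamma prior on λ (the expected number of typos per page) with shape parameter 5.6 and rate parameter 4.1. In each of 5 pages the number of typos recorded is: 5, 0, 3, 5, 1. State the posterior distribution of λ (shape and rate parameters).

Total count ∑xᵢ = 14 over n = 5 pages.
Gamma is conjugate to the Poisson likelihood: posterior is Gamma(shape = 5.6+14 = 19.6, rate = 4.1+5 = 9.1).

Posterior: Gamma(shape=19.6, rate=9.1)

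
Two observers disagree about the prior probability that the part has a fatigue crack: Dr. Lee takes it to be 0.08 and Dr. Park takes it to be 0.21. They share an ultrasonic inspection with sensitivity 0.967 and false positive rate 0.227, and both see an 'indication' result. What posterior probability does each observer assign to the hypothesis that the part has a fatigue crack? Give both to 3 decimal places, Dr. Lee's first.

Dr. Lee: 0.270; Dr. Park: 0.531

The likelihood ratio for an 'indication' result is 0.967/0.227 = 4.2599.
Dr. Lee: prior odds 0.08/0.92 = 0.086957; posterior odds 0.37043; posterior probability 0.270.
Dr. Park: prior odds 0.21/0.79 = 0.26582; posterior odds 1.1324; posterior probability 0.531.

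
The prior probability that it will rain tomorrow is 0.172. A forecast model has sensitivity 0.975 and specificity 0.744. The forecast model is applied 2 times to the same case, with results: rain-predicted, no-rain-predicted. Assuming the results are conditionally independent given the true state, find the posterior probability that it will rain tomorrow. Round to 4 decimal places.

Posterior P(H) ≈ 0.0259

Let H be the event that it will rain tomorrow; start with P(H) = 0.172. P('rain-predicted'|H) = 0.975, P('rain-predicted'|¬H) = 0.256.
Update on result 1 ('rain-predicted'): P(H) ← 0.975·0.1720 / (0.975·0.1720 + 0.256·0.8280) = 0.16770/0.37967 = 0.4417.
Update on result 2 ('no-rain-predicted'): P(H) ← 0.025·0.4417 / (0.025·0.4417 + 0.744·0.5583) = 0.011043/0.42642 = 0.0259.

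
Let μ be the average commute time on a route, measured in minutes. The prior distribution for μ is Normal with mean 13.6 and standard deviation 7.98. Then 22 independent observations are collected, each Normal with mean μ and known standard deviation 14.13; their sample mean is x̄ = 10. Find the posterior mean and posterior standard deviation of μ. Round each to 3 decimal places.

Posterior mean ≈ 10.449; posterior SD ≈ 2.818

With known σ, the Normal prior is conjugate. Weight on the data is w = (n/σ²)/(n/σ² + 1/τ₀²) = 0.110189/(0.110189+0.0157034) = 0.87526.
Posterior mean = w·x̄ + (1−w)·μ₀ = 0.87526·10 + 0.12474·13.6 = 10.449. Posterior variance = 1/(0.110189+0.0157034) = 7.94329, so SD = 2.818.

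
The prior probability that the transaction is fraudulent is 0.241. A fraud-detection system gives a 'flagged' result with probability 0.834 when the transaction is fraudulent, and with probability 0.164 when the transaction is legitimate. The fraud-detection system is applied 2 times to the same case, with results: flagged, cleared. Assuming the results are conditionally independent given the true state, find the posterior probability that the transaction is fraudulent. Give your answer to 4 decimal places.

Let H be the event that the transaction is fraudulent; start with P(H) = 0.241. P('flagged'|H) = 0.834, P('flagged'|¬H) = 0.164.
Update on result 1 ('flagged'): P(H) ← 0.834·0.2410 / (0.834·0.2410 + 0.164·0.7590) = 0.20099/0.32547 = 0.6176.
Update on result 2 ('cleared'): P(H) ← 0.166·0.6176 / (0.166·0.6176 + 0.836·0.3824) = 0.10251/0.42224 = 0.2428.

Posterior P(H) ≈ 0.2428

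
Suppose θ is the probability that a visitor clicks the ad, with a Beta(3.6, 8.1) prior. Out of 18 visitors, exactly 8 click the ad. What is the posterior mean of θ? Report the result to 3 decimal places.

Observing 8 successes and 10 failures updates Beta(3.6, 8.1) by adding the success and failure counts to the two shape parameters: α = 3.6+8 = 11.6, β = 8.1+10 = 18.1.
E[θ | data] = 11.6/(11.6+18.1) = 0.391.

Posterior mean ≈ 0.391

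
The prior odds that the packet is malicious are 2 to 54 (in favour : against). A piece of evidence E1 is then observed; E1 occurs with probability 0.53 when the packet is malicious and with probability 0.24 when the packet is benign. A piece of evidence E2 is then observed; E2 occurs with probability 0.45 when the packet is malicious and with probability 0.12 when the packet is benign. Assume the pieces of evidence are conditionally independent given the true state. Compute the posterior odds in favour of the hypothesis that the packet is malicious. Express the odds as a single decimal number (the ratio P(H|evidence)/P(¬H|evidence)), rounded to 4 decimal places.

Prior odds = 2/54 = 0.037037.
Likelihood ratio for E1 = 0.53/0.24 = 2.2083.
Likelihood ratio for E2 = 0.45/0.12 = 3.7500.
Posterior odds = prior odds × LR₁ × LR₂ = 0.30671.

Posterior odds ≈ 0.3067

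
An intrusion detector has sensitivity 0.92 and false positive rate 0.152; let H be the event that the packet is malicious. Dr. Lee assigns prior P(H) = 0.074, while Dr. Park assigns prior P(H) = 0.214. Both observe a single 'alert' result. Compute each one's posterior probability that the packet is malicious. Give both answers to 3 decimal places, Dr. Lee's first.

The likelihood ratio for an 'alert' result is 0.92/0.152 = 6.0526.
Dr. Lee: prior odds 0.074/0.926 = 0.079914; posterior odds 0.48369; posterior probability 0.326.
Dr. Park: prior odds 0.214/0.786 = 0.27226; posterior odds 1.6479; posterior probability 0.622.

Dr. Lee: 0.326; Dr. Park: 0.622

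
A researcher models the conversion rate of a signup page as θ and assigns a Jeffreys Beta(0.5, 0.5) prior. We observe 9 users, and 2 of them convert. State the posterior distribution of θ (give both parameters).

The binomial likelihood is conjugate to the Beta prior: with 2 successes and 7 failures, the posterior is Beta(0.5+2, 0.5+7) = Beta(2.5, 7.5).

Posterior: Beta(2.5, 7.5)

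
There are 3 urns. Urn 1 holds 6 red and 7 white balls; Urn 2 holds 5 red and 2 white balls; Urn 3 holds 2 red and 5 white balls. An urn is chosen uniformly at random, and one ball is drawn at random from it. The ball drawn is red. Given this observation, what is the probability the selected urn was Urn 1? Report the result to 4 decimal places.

Tabulate prior·likelihood by source: [1] prior 0.333333, lik 0.4615, product 0.1538; [2] prior 0.333333, lik 0.7143, product 0.2381; [3] prior 0.333333, lik 0.2857, product 0.09524.
Normalizing constant = 0.48718; the posterior for Urn 1 is its product over the sum, 0.1538/0.48718 = 0.3158.

Posterior probability ≈ 0.3158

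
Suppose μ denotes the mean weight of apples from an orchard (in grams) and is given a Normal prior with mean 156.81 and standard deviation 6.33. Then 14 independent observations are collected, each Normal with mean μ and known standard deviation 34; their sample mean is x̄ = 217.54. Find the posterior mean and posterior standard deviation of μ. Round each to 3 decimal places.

With known σ, the Normal prior is conjugate. Weight on the data is w = (n/σ²)/(n/σ² + 1/τ₀²) = 0.0121107/(0.0121107+0.0249570) = 0.32672.
Posterior mean = w·x̄ + (1−w)·μ₀ = 0.32672·217.54 + 0.67328·156.81 = 176.652. Posterior variance = 1/(0.0121107+0.0249570) = 26.9776, so SD = 5.194.

Posterior mean ≈ 176.652; posterior SD ≈ 5.194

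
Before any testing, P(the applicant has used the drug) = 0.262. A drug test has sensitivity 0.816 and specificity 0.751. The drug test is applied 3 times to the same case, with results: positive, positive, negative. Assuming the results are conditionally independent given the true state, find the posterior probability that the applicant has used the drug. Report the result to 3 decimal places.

With H the event that the applicant has used the drug, the joint likelihood of the observed sequence is P(data|H) = 0.816·0.816·0.184 = 0.12252 and P(data|¬H) = 0.249·0.249·0.751 = 0.046563.
Bayes: P(H|data) = 0.262·0.12252 / (0.262·0.12252 + 0.738·0.046563) = 0.032100/0.066463 = 0.4830.

Posterior P(H) ≈ 0.483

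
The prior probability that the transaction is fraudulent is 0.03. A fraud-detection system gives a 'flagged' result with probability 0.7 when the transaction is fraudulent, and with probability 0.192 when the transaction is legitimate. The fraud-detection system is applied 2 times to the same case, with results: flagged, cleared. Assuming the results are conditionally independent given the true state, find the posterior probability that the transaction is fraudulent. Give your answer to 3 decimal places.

Posterior P(H) ≈ 0.040

With H the event that the transaction is fraudulent, the joint likelihood of the observed sequence is P(data|H) = 0.7·0.3 = 0.21000 and P(data|¬H) = 0.192·0.808 = 0.15514.
Bayes: P(H|data) = 0.03·0.21000 / (0.03·0.21000 + 0.97·0.15514) = 0.0063000/0.15678 = 0.0402.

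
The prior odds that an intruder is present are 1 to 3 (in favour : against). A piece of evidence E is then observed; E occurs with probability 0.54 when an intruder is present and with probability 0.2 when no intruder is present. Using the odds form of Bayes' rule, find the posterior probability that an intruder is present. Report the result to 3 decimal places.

Posterior probability ≈ 0.474

Prior odds = 1/3 = 0.33333.
Likelihood ratio for E = 0.54/0.2 = 2.7000.
Posterior odds = prior odds × LR = 0.90000.
Posterior probability = odds/(1+odds) = 0.90000/1.9000 = 0.474.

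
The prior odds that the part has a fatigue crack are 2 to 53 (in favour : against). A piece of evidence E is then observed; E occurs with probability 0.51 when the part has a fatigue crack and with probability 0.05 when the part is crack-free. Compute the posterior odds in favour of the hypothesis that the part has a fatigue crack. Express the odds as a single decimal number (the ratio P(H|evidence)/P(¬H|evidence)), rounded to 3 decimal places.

Prior odds = 2/53 = 0.037736.
Likelihood ratio for E = 0.51/0.05 = 10.200.
Posterior odds = prior odds × LR = 0.38491.

Posterior odds ≈ 0.385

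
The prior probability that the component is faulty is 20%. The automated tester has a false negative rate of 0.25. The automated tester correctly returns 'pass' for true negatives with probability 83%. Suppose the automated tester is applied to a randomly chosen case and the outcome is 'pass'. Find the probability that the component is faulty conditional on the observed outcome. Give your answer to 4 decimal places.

P(H | E) ≈ 0.0700

Let H be the event that the component is faulty. P(H) = 0.2, so P(¬H) = 0.8. With E the 'pass' result, P(E|H) = 0.25 and P(E|¬H) = 0.83.
P(E) = 0.25·0.2 + 0.83·0.8 = 0.050000 + 0.66400 = 0.71400.
By Bayes' theorem, P(H|E) = 0.050000 / 0.71400 = 0.0700.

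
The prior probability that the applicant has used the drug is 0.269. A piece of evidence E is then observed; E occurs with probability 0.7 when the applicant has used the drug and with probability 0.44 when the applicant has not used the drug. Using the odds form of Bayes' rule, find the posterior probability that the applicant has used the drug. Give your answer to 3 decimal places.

Posterior probability ≈ 0.369

Prior odds = 0.269/(1−0.269) = 0.36799. In log-odds, ln(0.36799) = -0.99970.
Add log likelihood ratio: ln(1.5909) = 0.46431.
Posterior log-odds = -0.53540, so posterior odds = exp(-0.53540) = 0.58544. Converting, P(H|E) = 0.58544/1.5854 = 0.369.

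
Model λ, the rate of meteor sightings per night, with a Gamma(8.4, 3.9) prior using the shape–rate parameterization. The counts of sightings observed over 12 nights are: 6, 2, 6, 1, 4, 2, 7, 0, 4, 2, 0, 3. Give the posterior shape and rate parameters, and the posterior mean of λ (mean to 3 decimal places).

The Poisson likelihood adds the total count to the shape and the number of exposure periods to the rate. Here ∑xᵢ = 37 and n = 12, so shape 8.4→45.4 and rate 3.9→15.9.
Posterior mean = shape/rate = 45.4/15.9 = 2.855.

Posterior: Gamma(shape=45.4, rate=15.9); mean ≈ 2.855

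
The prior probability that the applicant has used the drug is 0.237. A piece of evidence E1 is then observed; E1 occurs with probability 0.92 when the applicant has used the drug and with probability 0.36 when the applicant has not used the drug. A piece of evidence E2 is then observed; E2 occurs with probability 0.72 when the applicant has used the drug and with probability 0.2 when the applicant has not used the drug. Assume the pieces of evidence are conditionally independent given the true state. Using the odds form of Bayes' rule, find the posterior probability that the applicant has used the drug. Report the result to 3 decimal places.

Prior odds = 0.237/(1−0.237) = 0.31062.
Likelihood ratio for E1 = 0.92/0.36 = 2.5556.
Likelihood ratio for E2 = 0.72/0.2 = 3.6000.
Posterior odds = prior odds × LR₁ × LR₂ = 2.8577.
Posterior probability = odds/(1+odds) = 2.8577/3.8577 = 0.741.

Posterior probability ≈ 0.741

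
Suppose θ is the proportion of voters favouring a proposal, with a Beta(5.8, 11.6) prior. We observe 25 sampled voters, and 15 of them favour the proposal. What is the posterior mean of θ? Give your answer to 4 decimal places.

Posterior mean ≈ 0.4906

Observing 15 successes and 10 failures updates Beta(5.8, 11.6) by adding the success and failure counts to the two shape parameters: α = 5.8+15 = 20.8, β = 11.6+10 = 21.6.
Posterior mean = α/(α+β) = 20.8/42.4 = 0.4906.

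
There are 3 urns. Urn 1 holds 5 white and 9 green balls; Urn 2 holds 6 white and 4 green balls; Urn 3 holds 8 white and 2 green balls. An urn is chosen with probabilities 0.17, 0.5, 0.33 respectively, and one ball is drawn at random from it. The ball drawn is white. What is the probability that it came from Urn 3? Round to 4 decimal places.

P(white|Urn 1) = 0.3571; P(white|Urn 2) = 0.6; P(white|Urn 3) = 0.8.
Prior × likelihood for each source: 0.17·0.3571=0.06071, 0.5·0.6=0.3000, 0.33·0.8=0.2640. Summing gives P(white) = 0.62471.
P(Urn 3 | white) = 0.2640 / 0.62471 = 0.4226.

Posterior probability ≈ 0.4226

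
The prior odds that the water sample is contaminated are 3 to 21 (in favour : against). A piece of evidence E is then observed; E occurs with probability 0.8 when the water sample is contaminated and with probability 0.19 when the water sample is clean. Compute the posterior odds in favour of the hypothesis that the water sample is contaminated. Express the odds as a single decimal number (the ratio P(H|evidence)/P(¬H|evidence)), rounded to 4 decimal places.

Prior odds = 3/21 = 0.14286. In log-odds, ln(0.14286) = -1.9459.
Add log likelihood ratio: ln(4.2105) = 1.4376.
Posterior log-odds = -0.50832, so posterior odds = exp(-0.50832) = 0.60150.

Posterior odds ≈ 0.6015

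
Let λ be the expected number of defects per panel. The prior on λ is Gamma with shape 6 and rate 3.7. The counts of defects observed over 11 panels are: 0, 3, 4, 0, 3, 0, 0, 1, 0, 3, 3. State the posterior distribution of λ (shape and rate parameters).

The Poisson likelihood adds the total count to the shape and the number of exposure periods to the rate. Here ∑xᵢ = 17 and n = 11, so shape 6→23 and rate 3.7→14.7.

Posterior: Gamma(shape=23, rate=14.7)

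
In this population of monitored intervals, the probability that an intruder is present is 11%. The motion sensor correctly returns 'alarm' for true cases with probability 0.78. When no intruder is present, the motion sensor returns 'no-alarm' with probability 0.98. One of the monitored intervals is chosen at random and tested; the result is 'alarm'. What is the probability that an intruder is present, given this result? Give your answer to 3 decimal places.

P(H | E) ≈ 0.828

Let H be the event that an intruder is present. P(H) = 0.11, so P(¬H) = 0.89. With E the 'alarm' result, P(E|H) = 0.78 and P(E|¬H) = 0.02.
P(E) = 0.78·0.11 + 0.02·0.89 = 0.085800 + 0.017800 = 0.10360.
By Bayes' theorem, P(H|E) = 0.085800 / 0.10360 = 0.828.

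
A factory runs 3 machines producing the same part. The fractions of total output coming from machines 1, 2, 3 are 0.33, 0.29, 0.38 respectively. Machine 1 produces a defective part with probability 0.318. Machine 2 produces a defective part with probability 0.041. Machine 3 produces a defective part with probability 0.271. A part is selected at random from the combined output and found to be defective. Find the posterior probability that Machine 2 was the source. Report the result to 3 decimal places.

Posterior probability ≈ 0.054

Tabulate prior·likelihood by source: [1] prior 0.33, lik 0.318, product 0.1049; [2] prior 0.29, lik 0.041, product 0.01189; [3] prior 0.38, lik 0.271, product 0.1030.
Normalizing constant = 0.21981; the posterior for Machine 2 is its product over the sum, 0.01189/0.21981 = 0.054.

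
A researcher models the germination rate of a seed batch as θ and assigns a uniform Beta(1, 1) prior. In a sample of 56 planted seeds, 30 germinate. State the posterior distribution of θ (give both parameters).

Posterior: Beta(31, 27)

Observing 30 successes and 26 failures updates Beta(1, 1) by adding the success and failure counts to the two shape parameters: α = 1+30 = 31, β = 1+26 = 27.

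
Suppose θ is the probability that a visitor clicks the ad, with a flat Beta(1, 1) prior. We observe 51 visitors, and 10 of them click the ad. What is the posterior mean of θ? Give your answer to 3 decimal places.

The binomial likelihood is conjugate to the Beta prior: with 10 successes and 41 failures, the posterior is Beta(1+10, 1+41) = Beta(11, 42).
E[θ | data] = 11/(11+42) = 0.208.

Posterior mean ≈ 0.208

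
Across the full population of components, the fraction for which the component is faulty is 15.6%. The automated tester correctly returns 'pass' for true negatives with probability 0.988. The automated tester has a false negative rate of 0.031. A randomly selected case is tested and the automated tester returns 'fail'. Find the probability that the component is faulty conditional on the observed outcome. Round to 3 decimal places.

Write H for 'the component is faulty'. Prior odds H:¬H = 0.156/0.844 = 0.18483. For the 'fail' outcome, the likelihood ratio is 0.969/0.012 = 80.750.
Posterior odds = 0.18483 × 80.750 = 14.925, so P(H|E) = 14.925/(1+14.925) = 0.937.

P(H | E) ≈ 0.937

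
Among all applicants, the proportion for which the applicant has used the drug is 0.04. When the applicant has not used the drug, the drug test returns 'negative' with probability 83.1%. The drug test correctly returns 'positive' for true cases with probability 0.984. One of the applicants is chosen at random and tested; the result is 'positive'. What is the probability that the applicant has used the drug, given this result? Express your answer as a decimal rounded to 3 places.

Let H be the event that the applicant has used the drug. P(H) = 0.04, so P(¬H) = 0.96. With E the 'positive' result, P(E|H) = 0.984 and P(E|¬H) = 0.169.
P(E) = 0.984·0.04 + 0.169·0.96 = 0.039360 + 0.16224 = 0.20160.
By Bayes' theorem, P(H|E) = 0.039360 / 0.20160 = 0.195.

P(H | E) ≈ 0.195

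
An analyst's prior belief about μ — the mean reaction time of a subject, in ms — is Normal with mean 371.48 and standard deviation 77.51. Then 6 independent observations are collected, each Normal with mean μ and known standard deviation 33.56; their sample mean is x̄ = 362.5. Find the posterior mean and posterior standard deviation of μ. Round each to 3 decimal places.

Posterior mean ≈ 362.772; posterior SD ≈ 13.492

Prior precision 1/τ₀² = 1/77.51² = 0.00016645; data precision n/σ² = 6/33.56² = 0.00532730.
Posterior precision = 0.00016645 + 0.00532730 = 0.00549375, giving posterior SD = 1/√0.00549375 = 13.492.
Posterior mean = (0.00016645·371.48 + 0.00532730·362.5) / 0.00549375 = 362.772.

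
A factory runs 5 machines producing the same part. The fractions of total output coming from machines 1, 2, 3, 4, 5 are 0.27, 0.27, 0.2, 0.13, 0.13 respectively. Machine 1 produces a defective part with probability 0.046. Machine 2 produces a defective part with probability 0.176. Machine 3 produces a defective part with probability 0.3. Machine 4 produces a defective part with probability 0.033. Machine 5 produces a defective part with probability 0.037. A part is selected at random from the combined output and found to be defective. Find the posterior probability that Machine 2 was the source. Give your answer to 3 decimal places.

Tabulate prior·likelihood by source: [1] prior 0.27, lik 0.046, product 0.01242; [2] prior 0.27, lik 0.176, product 0.04752; [3] prior 0.2, lik 0.3, product 0.06000; [4] prior 0.13, lik 0.033, product 0.004290; [5] prior 0.13, lik 0.037, product 0.004810.
Normalizing constant = 0.12904; the posterior for Machine 2 is its product over the sum, 0.04752/0.12904 = 0.368.

Posterior probability ≈ 0.368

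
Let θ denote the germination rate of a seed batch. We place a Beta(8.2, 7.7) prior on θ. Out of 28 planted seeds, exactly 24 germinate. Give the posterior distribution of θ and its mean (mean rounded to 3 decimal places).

Observing 24 successes and 4 failures updates Beta(8.2, 7.7) by adding the success and failure counts to the two shape parameters: α = 8.2+24 = 32.2, β = 7.7+4 = 11.7.
E[θ | data] = 32.2/(32.2+11.7) = 0.733.

Posterior: Beta(32.2, 11.7); mean ≈ 0.733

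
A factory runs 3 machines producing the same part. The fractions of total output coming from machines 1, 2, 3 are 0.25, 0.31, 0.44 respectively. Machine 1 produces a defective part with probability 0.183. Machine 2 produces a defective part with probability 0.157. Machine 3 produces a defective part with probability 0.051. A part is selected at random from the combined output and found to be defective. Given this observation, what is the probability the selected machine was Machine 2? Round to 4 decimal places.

Tabulate prior·likelihood by source: [1] prior 0.25, lik 0.183, product 0.04575; [2] prior 0.31, lik 0.157, product 0.04867; [3] prior 0.44, lik 0.051, product 0.02244.
Normalizing constant = 0.11686; the posterior for Machine 2 is its product over the sum, 0.04867/0.11686 = 0.4165.

Posterior probability ≈ 0.4165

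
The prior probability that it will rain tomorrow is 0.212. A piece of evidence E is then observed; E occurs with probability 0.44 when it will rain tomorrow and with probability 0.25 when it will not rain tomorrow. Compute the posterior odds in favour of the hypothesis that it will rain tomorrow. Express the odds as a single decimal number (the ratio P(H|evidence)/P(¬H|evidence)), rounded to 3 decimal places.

Posterior odds ≈ 0.474

Prior odds = 0.212/(1−0.212) = 0.26904.
Likelihood ratio for E = 0.44/0.25 = 1.7600.
Posterior odds = prior odds × LR = 0.47350.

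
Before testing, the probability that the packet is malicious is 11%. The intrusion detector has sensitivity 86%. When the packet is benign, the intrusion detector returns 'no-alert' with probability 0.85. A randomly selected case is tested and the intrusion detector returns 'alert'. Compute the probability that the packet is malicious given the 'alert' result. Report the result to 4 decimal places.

P(H | E) ≈ 0.4147

Write H for 'the packet is malicious'. Prior odds H:¬H = 0.11/0.89 = 0.12360. For the 'alert' outcome, the likelihood ratio is 0.86/0.15 = 5.7333.
Posterior odds = 0.12360 × 5.7333 = 0.70861, so P(H|E) = 0.70861/(1+0.70861) = 0.4147.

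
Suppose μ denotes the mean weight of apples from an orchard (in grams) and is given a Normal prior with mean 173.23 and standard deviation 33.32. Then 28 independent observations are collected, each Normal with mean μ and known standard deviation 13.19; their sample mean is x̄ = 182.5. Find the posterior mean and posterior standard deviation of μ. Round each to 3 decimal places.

Prior precision 1/τ₀² = 1/33.32² = 0.00090072; data precision n/σ² = 28/13.19² = 0.160942.
Posterior precision = 0.00090072 + 0.160942 = 0.161842, giving posterior SD = 1/√0.161842 = 2.486.
Posterior mean = (0.00090072·173.23 + 0.160942·182.5) / 0.161842 = 182.448.

Posterior mean ≈ 182.448; posterior SD ≈ 2.486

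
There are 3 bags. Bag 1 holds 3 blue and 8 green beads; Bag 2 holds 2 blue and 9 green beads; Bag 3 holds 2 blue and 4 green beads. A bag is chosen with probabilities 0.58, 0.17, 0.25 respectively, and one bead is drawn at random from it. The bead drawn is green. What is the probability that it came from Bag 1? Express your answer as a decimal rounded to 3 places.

Posterior probability ≈ 0.580

P(green|Bag 1) = 0.7273; P(green|Bag 2) = 0.8182; P(green|Bag 3) = 0.6667.
Prior × likelihood for each source: 0.58·0.7273=0.4218, 0.17·0.8182=0.1391, 0.25·0.6667=0.1667. Summing gives P(green) = 0.72758.
P(Bag 1 | green) = 0.4218 / 0.72758 = 0.580.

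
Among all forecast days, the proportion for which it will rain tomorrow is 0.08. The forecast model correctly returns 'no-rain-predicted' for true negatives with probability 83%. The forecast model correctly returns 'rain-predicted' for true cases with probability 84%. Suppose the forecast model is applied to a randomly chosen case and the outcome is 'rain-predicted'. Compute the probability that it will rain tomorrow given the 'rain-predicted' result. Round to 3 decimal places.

P(H | E) ≈ 0.301

Let H be the event that it will rain tomorrow. P(H) = 0.08, so P(¬H) = 0.92. With E the 'rain-predicted' result, P(E|H) = 0.84 and P(E|¬H) = 0.17.
P(E) = 0.84·0.08 + 0.17·0.92 = 0.067200 + 0.15640 = 0.22360.
By Bayes' theorem, P(H|E) = 0.067200 / 0.22360 = 0.301.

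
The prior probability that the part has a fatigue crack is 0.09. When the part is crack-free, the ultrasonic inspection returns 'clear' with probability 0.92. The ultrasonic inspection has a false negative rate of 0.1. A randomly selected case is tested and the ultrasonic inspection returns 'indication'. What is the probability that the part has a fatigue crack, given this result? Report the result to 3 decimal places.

P(H | E) ≈ 0.527

Write H for 'the part has a fatigue crack'. Prior odds H:¬H = 0.09/0.91 = 0.098901. For the 'indication' outcome, the likelihood ratio is 0.9/0.08 = 11.250.
Posterior odds = 0.098901 × 11.250 = 1.1126, so P(H|E) = 1.1126/(1+1.1126) = 0.527.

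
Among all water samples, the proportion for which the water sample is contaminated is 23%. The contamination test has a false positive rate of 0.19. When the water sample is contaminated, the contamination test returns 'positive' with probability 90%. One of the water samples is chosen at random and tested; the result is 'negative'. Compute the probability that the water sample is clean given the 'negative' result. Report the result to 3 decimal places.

P(¬H | E) ≈ 0.964

Write H for 'the water sample is contaminated'. Prior odds H:¬H = 0.23/0.77 = 0.29870. For the 'negative' outcome, the likelihood ratio is 0.1/0.81 = 0.12346.
Posterior odds = 0.29870 × 0.12346 = 0.036877, so P(H|E) = 0.036877/(1+0.036877) = 0.036. Then P(¬H|E) = 1 − 0.036 = 0.964.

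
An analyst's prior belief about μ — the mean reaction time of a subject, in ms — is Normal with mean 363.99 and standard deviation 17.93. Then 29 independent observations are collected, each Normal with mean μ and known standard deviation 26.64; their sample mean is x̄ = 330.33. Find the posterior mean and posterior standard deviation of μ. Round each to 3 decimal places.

Posterior mean ≈ 332.711; posterior SD ≈ 4.769

With known σ, the Normal prior is conjugate. Weight on the data is w = (n/σ²)/(n/σ² + 1/τ₀²) = 0.0408629/(0.0408629+0.00311057) = 0.92926.
Posterior mean = w·x̄ + (1−w)·μ₀ = 0.92926·330.33 + 0.070737·363.99 = 332.711. Posterior variance = 1/(0.0408629+0.00311057) = 22.7410, so SD = 4.769.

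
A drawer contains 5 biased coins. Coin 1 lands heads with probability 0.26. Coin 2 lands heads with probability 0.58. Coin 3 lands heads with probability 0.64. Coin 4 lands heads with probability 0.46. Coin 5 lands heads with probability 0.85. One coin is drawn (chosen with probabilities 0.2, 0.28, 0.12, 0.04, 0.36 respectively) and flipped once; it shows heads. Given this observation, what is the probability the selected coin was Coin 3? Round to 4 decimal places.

P(heads|C1) = 0.26; P(heads|C2) = 0.58; P(heads|C3) = 0.64; P(heads|C4) = 0.46; P(heads|C5) = 0.85.
Prior × likelihood for each source: 0.2·0.26=0.05200, 0.28·0.58=0.1624, 0.12·0.64=0.07680, 0.04·0.46=0.01840, 0.36·0.85=0.3060. Summing gives P(heads) = 0.61560.
P(Coin 3 | heads) = 0.07680 / 0.61560 = 0.1248.

Posterior probability ≈ 0.1248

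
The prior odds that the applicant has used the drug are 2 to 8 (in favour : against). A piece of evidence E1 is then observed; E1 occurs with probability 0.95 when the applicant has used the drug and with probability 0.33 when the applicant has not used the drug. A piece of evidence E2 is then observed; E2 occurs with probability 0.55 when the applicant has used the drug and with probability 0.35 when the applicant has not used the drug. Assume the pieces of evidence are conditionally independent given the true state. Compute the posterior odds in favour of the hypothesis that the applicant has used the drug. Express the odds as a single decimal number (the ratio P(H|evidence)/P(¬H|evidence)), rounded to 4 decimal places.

Posterior odds ≈ 1.1310

Prior odds = 2/8 = 0.25000.
Likelihood ratio for E1 = 0.95/0.33 = 2.8788.
Likelihood ratio for E2 = 0.55/0.35 = 1.5714.
Posterior odds = prior odds × LR₁ × LR₂ = 1.1310.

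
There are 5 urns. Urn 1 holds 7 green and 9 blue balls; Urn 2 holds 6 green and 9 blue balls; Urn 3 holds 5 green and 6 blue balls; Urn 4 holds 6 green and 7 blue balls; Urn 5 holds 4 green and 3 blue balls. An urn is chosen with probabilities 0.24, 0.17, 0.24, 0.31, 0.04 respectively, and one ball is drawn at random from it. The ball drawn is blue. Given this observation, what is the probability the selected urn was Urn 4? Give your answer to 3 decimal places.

Posterior probability ≈ 0.302

P(blue|Urn 1) = 0.5625; P(blue|Urn 2) = 0.6; P(blue|Urn 3) = 0.5455; P(blue|Urn 4) = 0.5385; P(blue|Urn 5) = 0.4286.
Prior × likelihood for each source: 0.24·0.5625=0.1350, 0.17·0.6=0.1020, 0.24·0.5455=0.1309, 0.31·0.5385=0.1669, 0.04·0.4286=0.01714. Summing gives P(blue) = 0.55198.
P(Urn 4 | blue) = 0.1669 / 0.55198 = 0.302.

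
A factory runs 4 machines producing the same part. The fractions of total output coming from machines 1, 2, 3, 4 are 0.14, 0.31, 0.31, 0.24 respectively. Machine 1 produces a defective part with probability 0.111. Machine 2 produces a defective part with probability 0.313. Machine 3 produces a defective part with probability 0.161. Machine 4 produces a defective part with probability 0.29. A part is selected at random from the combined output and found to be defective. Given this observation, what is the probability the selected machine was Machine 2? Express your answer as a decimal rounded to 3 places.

Posterior probability ≈ 0.418

P(defective|M1) = 0.111; P(defective|M2) = 0.313; P(defective|M3) = 0.161; P(defective|M4) = 0.29.
Prior × likelihood for each source: 0.14·0.111=0.01554, 0.31·0.313=0.09703, 0.31·0.161=0.04991, 0.24·0.29=0.06960. Summing gives P(defective) = 0.23208.
P(Machine 2 | defective) = 0.09703 / 0.23208 = 0.418.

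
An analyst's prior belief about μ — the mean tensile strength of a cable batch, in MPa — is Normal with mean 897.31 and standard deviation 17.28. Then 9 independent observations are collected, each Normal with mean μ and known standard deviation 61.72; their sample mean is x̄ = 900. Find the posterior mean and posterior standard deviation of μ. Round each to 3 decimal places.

Prior precision 1/τ₀² = 1/17.28² = 0.00334898; data precision n/σ² = 9/61.72² = 0.00236260.
Posterior precision = 0.00334898 + 0.00236260 = 0.00571158, giving posterior SD = 1/√0.00571158 = 13.232.
Posterior mean = (0.00334898·897.31 + 0.00236260·900) / 0.00571158 = 898.423.

Posterior mean ≈ 898.423; posterior SD ≈ 13.232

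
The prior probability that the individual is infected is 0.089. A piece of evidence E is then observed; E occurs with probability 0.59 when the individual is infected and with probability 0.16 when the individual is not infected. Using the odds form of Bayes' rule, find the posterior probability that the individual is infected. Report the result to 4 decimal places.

Prior odds = 0.089/(1−0.089) = 0.097695. In log-odds, ln(0.097695) = -2.3259.
Add log likelihood ratio: ln(3.6875) = 1.3049.
Posterior log-odds = -1.0210, so posterior odds = exp(-1.0210) = 0.36025. Converting, P(H|E) = 0.36025/1.3602 = 0.2648.

Posterior probability ≈ 0.2648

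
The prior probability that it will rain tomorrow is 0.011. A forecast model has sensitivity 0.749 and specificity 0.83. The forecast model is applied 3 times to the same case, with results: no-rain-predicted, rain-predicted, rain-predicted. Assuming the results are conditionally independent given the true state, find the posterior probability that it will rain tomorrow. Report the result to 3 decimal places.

Posterior P(H) ≈ 0.061

With H the event that it will rain tomorrow, the joint likelihood of the observed sequence is P(data|H) = 0.251·0.749·0.749 = 0.14081 and P(data|¬H) = 0.83·0.17·0.17 = 0.023987.
Bayes: P(H|data) = 0.011·0.14081 / (0.011·0.14081 + 0.989·0.023987) = 0.0015489/0.025272 = 0.0613.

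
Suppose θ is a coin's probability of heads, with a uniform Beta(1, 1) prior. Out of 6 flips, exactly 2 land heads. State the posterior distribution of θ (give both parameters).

Observing 2 successes and 4 failures updates Beta(1, 1) by adding the success and failure counts to the two shape parameters: α = 1+2 = 3, β = 1+4 = 5.

Posterior: Beta(3, 5)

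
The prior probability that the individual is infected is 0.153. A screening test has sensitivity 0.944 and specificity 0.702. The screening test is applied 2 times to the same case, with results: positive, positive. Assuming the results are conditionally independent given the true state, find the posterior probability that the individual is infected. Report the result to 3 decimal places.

Posterior P(H) ≈ 0.644

With H the event that the individual is infected, the joint likelihood of the observed sequence is P(data|H) = 0.944·0.944 = 0.89114 and P(data|¬H) = 0.298·0.298 = 0.088804.
Bayes: P(H|data) = 0.153·0.89114 / (0.153·0.89114 + 0.847·0.088804) = 0.13634/0.21156 = 0.6445.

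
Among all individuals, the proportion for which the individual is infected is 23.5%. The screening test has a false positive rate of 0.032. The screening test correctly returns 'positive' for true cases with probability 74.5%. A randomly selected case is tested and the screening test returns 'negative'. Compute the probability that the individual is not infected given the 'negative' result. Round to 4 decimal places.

Let H be the event that the individual is infected. P(H) = 0.235, so P(¬H) = 0.765. With E the 'negative' result, P(E|H) = 0.255 and P(E|¬H) = 0.968.
P(E) = 0.255·0.235 + 0.968·0.765 = 0.059925 + 0.74052 = 0.80044.
By Bayes' theorem, P(H|E) = 0.059925 / 0.80044 = 0.0749. Hence P(¬H|E) = 1 − 0.0749 = 0.9251.

P(¬H | E) ≈ 0.9251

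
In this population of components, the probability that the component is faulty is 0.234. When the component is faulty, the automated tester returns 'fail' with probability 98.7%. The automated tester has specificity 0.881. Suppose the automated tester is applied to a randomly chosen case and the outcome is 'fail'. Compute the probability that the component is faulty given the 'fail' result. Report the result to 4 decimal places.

Let H be the event that the component is faulty. P(H) = 0.234, so P(¬H) = 0.766. With E the 'fail' result, P(E|H) = 0.987 and P(E|¬H) = 0.119.
P(E) = 0.987·0.234 + 0.119·0.766 = 0.23096 + 0.091154 = 0.32211.
By Bayes' theorem, P(H|E) = 0.23096 / 0.32211 = 0.7170.

P(H | E) ≈ 0.7170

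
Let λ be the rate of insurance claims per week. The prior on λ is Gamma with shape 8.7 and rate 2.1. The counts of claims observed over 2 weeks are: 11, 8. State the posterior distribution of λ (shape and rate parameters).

Total count ∑xᵢ = 19 over n = 2 weeks.
Gamma is conjugate to the Poisson likelihood: posterior is Gamma(shape = 8.7+19 = 27.7, rate = 2.1+2 = 4.1).

Posterior: Gamma(shape=27.7, rate=4.1)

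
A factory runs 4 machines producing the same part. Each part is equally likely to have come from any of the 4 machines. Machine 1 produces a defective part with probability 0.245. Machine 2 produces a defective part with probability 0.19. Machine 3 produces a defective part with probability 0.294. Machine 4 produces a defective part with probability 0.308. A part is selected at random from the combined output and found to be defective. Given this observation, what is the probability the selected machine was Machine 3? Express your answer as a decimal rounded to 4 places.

P(defective|M1) = 0.245; P(defective|M2) = 0.19; P(defective|M3) = 0.294; P(defective|M4) = 0.308.
Prior × likelihood for each source: 0.25·0.245=0.06125, 0.25·0.19=0.04750, 0.25·0.294=0.07350, 0.25·0.308=0.07700. Summing gives P(defective) = 0.25925.
P(Machine 3 | defective) = 0.07350 / 0.25925 = 0.2835.

Posterior probability ≈ 0.2835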